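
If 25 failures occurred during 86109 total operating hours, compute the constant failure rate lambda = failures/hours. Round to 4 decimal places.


failures = 25
total_hours = 86109
lambda = 25 / 86109
lambda = 0.0003

0.0003


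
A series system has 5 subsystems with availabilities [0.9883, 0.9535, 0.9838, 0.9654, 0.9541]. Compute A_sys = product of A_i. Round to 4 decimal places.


Subsystems: [0.9883, 0.9535, 0.9838, 0.9654, 0.9541]
After subsystem 1 (A=0.9883): product = 0.9883
After subsystem 2 (A=0.9535): product = 0.9423
After subsystem 3 (A=0.9838): product = 0.9271
After subsystem 4 (A=0.9654): product = 0.895
After subsystem 5 (A=0.9541): product = 0.8539
A_sys = 0.8539

0.8539


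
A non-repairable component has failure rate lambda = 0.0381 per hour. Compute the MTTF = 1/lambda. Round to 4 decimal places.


lambda = 0.0381
MTTF = 1 / 0.0381
MTTF = 26.2467

26.2467


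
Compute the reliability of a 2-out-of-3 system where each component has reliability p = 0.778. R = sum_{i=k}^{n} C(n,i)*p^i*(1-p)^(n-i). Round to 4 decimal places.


k = 2, n = 3, p = 0.778
i=2: C(3,2)=3 * 0.778^2 * 0.222^1 = 0.4031
i=3: C(3,3)=1 * 0.778^3 * 0.222^0 = 0.4709
R = sum of terms = 0.874

0.874


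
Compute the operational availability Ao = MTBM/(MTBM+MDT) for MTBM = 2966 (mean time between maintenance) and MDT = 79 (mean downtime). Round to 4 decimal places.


MTBM = 2966
MDT = 79
MTBM + MDT = 3045
Ao = 2966 / 3045
Ao = 0.9741

0.9741


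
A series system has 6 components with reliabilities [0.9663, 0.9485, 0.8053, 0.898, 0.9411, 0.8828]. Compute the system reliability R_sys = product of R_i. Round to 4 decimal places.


Components: [0.9663, 0.9485, 0.8053, 0.898, 0.9411, 0.8828]
After component 1 (R=0.9663): product = 0.9663
After component 2 (R=0.9485): product = 0.9165
After component 3 (R=0.8053): product = 0.7381
After component 4 (R=0.898): product = 0.6628
After component 5 (R=0.9411): product = 0.6238
After component 6 (R=0.8828): product = 0.5507
R_sys = 0.5507

0.5507


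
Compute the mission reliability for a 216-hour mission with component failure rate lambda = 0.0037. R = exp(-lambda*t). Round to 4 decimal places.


lambda = 0.0037
mission_time = 216
lambda * t = 0.0037 * 216 = 0.7992
R = exp(-0.7992)
R = 0.4497

0.4497


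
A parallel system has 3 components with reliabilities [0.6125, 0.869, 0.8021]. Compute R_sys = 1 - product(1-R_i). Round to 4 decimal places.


Components: [0.6125, 0.869, 0.8021]
(1 - 0.6125) = 0.3875, running product = 0.3875
(1 - 0.869) = 0.131, running product = 0.0508
(1 - 0.8021) = 0.1979, running product = 0.01
Product of (1-R_i) = 0.01
R_sys = 1 - 0.01 = 0.99

0.99


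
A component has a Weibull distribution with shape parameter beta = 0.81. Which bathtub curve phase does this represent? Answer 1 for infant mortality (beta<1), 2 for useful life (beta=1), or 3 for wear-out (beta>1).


beta = 0.81
Compare beta to 1:
beta < 1 => infant mortality (phase 1)
beta = 1 => useful life (phase 2)
beta > 1 => wear-out (phase 3)
Since beta = 0.81, this is infant mortality (decreasing failure rate)
Phase = 1

1


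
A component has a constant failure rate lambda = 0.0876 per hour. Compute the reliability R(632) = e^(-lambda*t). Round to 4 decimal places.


lambda = 0.0876
t = 632
lambda * t = 55.3632
R(t) = e^(-55.3632)
R(t) = 0.0

0.0


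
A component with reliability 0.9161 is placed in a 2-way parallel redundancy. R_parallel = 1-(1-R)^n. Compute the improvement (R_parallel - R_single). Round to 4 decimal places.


R_single = 0.9161, n = 2
1 - R_single = 0.0839
(1 - R_single)^n = 0.0839^2 = 0.007
R_parallel = 1 - 0.007 = 0.993
Improvement = 0.993 - 0.9161
Improvement = 0.0769

0.0769


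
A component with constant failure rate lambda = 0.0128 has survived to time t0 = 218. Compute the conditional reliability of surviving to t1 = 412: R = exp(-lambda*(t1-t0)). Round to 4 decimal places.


lambda = 0.0128
t0 = 218, t1 = 412
t1 - t0 = 194
lambda * (t1-t0) = 0.0128 * 194 = 2.4832
R = exp(-2.4832)
R = 0.0835

0.0835


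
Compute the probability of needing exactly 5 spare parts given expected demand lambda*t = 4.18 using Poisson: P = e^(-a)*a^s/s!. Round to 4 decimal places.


a = 4.18, s = 5
e^(-a) = e^(-4.18) = 0.0153
a^s = 4.18^5 = 1276.0903
s! = 120
P = 0.0153 * 1276.0903 / 120
P = 0.1627

0.1627


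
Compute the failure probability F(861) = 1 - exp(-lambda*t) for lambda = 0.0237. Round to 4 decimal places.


lambda = 0.0237, t = 861
lambda * t = 20.4057
exp(-20.4057) = 0.0
F(t) = 1 - 0.0
F(t) = 1.0

1.0


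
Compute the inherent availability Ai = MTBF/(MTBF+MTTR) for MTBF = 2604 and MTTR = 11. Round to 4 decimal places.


MTBF = 2604
MTTR = 11
MTBF + MTTR = 2615
Ai = 2604 / 2615
Ai = 0.9958

0.9958


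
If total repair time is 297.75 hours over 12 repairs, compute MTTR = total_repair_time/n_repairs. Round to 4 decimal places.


total_repair_time = 297.75
n_repairs = 12
MTTR = 297.75 / 12
MTTR = 24.8125

24.8125


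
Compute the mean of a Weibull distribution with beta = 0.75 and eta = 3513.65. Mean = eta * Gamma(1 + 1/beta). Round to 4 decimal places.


beta = 0.75, eta = 3513.65
1/beta = 1.3333
1 + 1/beta = 2.3333
Gamma(2.3333) = 1.1906
Mean = 3513.65 * 1.1906
Mean = 4183.4899

4183.4899


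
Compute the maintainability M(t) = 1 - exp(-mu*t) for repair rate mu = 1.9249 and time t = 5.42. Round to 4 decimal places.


mu = 1.9249, t = 5.42
mu * t = 1.9249 * 5.42 = 10.433
exp(-10.433) = 0.0
M(t) = 1 - 0.0
M(t) = 1.0

1.0


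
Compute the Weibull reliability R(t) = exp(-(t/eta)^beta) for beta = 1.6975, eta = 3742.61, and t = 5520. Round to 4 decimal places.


beta = 1.6975, eta = 3742.61, t = 5520
t/eta = 5520 / 3742.61 = 1.4749
(t/eta)^beta = 1.4749^1.6975 = 1.9341
R(t) = exp(-1.9341)
R(t) = 0.1446

0.1446


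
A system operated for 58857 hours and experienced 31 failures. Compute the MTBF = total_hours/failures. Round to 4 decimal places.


total_hours = 58857
failures = 31
MTBF = 58857 / 31
MTBF = 1898.6129

1898.6129


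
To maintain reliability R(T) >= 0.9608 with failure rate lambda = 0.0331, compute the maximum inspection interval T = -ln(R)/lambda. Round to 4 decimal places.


R_target = 0.9608
lambda = 0.0331
-ln(0.9608) = 0.04
T = 0.04 / 0.0331
T = 1.2081

1.2081


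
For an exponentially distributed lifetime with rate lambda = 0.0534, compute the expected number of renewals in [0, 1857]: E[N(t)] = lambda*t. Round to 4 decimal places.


lambda = 0.0534
t = 1857
E[N(t)] = lambda * t
E[N(t)] = 0.0534 * 1857
E[N(t)] = 99.1638

99.1638


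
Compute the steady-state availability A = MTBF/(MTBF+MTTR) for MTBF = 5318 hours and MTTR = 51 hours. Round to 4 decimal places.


MTBF = 5318
MTTR = 51
MTBF + MTTR = 5369
A = 5318 / 5369
A = 0.9905

0.9905


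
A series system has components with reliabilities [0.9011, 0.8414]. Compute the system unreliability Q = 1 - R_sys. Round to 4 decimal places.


Components: [0.9011, 0.8414]
After component 1: product = 0.9011
After component 2: product = 0.7582
R_sys = 0.7582
Q = 1 - 0.7582 = 0.2418

0.2418


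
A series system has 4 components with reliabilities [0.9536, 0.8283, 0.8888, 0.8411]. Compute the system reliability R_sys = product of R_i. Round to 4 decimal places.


Components: [0.9536, 0.8283, 0.8888, 0.8411]
After component 1 (R=0.9536): product = 0.9536
After component 2 (R=0.8283): product = 0.7899
After component 3 (R=0.8888): product = 0.702
After component 4 (R=0.8411): product = 0.5905
R_sys = 0.5905

0.5905


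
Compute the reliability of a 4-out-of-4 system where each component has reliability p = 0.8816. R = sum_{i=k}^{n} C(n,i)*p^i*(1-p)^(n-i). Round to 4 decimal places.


k = 4, n = 4, p = 0.8816
i=4: C(4,4)=1 * 0.8816^4 * 0.1184^0 = 0.6041
R = sum of terms = 0.6041

0.6041


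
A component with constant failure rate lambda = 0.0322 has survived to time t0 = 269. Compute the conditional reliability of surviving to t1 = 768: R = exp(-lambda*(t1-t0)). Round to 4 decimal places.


lambda = 0.0322
t0 = 269, t1 = 768
t1 - t0 = 499
lambda * (t1-t0) = 0.0322 * 499 = 16.0678
R = exp(-16.0678)
R = 0.0

0.0


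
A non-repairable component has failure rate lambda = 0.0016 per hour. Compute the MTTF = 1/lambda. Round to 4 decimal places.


lambda = 0.0016
MTTF = 1 / 0.0016
MTTF = 625.0

625.0


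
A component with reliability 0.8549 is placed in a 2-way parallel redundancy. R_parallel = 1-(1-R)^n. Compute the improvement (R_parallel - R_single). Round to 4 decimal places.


R_single = 0.8549, n = 2
1 - R_single = 0.1451
(1 - R_single)^n = 0.1451^2 = 0.0211
R_parallel = 1 - 0.0211 = 0.9789
Improvement = 0.9789 - 0.8549
Improvement = 0.124

0.124


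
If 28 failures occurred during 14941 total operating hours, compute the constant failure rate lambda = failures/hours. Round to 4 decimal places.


failures = 28
total_hours = 14941
lambda = 28 / 14941
lambda = 0.0019

0.0019


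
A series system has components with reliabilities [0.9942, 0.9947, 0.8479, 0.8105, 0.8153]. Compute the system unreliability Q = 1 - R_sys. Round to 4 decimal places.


Components: [0.9942, 0.9947, 0.8479, 0.8105, 0.8153]
After component 1: product = 0.9942
After component 2: product = 0.9889
After component 3: product = 0.8385
After component 4: product = 0.6796
After component 5: product = 0.5541
R_sys = 0.5541
Q = 1 - 0.5541 = 0.4459

0.4459


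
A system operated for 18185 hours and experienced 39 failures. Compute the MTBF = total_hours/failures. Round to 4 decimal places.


total_hours = 18185
failures = 39
MTBF = 18185 / 39
MTBF = 466.2821

466.2821


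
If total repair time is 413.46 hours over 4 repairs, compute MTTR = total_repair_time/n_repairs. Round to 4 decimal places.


total_repair_time = 413.46
n_repairs = 4
MTTR = 413.46 / 4
MTTR = 103.365

103.365


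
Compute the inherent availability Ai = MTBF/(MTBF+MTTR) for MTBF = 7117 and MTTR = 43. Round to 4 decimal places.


MTBF = 7117
MTTR = 43
MTBF + MTTR = 7160
Ai = 7117 / 7160
Ai = 0.994

0.994


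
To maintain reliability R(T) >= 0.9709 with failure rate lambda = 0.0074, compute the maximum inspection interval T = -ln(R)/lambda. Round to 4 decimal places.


R_target = 0.9709
lambda = 0.0074
-ln(0.9709) = 0.0295
T = 0.0295 / 0.0074
T = 3.9908

3.9908


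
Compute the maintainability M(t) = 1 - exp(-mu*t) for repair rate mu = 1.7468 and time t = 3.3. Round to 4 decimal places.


mu = 1.7468, t = 3.3
mu * t = 1.7468 * 3.3 = 5.7644
exp(-5.7644) = 0.0031
M(t) = 1 - 0.0031
M(t) = 0.9969

0.9969


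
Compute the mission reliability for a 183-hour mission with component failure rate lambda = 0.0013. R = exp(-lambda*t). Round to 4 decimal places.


lambda = 0.0013
mission_time = 183
lambda * t = 0.0013 * 183 = 0.2379
R = exp(-0.2379)
R = 0.7883

0.7883


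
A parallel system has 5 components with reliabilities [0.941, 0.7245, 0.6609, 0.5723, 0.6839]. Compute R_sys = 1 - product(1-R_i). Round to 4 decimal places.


Components: [0.941, 0.7245, 0.6609, 0.5723, 0.6839]
(1 - 0.941) = 0.059, running product = 0.059
(1 - 0.7245) = 0.2755, running product = 0.0163
(1 - 0.6609) = 0.3391, running product = 0.0055
(1 - 0.5723) = 0.4277, running product = 0.0024
(1 - 0.6839) = 0.3161, running product = 0.0007
Product of (1-R_i) = 0.0007
R_sys = 1 - 0.0007 = 0.9993

0.9993


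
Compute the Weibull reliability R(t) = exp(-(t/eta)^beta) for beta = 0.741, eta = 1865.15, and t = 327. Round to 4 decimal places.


beta = 0.741, eta = 1865.15, t = 327
t/eta = 327 / 1865.15 = 0.1753
(t/eta)^beta = 0.1753^0.741 = 0.2752
R(t) = exp(-0.2752)
R(t) = 0.7594

0.7594


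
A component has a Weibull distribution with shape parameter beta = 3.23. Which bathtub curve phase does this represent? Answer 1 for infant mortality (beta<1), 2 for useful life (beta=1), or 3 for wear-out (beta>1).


beta = 3.23
Compare beta to 1:
beta < 1 => infant mortality (phase 1)
beta = 1 => useful life (phase 2)
beta > 1 => wear-out (phase 3)
Since beta = 3.23, this is wear-out (increasing failure rate)
Phase = 3

3


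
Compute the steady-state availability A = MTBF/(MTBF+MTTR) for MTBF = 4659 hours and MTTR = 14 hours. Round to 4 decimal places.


MTBF = 4659
MTTR = 14
MTBF + MTTR = 4673
A = 4659 / 4673
A = 0.997

0.997


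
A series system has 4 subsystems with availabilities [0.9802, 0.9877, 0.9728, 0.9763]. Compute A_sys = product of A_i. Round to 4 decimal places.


Subsystems: [0.9802, 0.9877, 0.9728, 0.9763]
After subsystem 1 (A=0.9802): product = 0.9802
After subsystem 2 (A=0.9877): product = 0.9681
After subsystem 3 (A=0.9728): product = 0.9418
After subsystem 4 (A=0.9763): product = 0.9195
A_sys = 0.9195

0.9195


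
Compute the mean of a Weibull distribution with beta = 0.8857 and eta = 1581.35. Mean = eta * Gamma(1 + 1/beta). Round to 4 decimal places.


beta = 0.8857, eta = 1581.35
1/beta = 1.1291
1 + 1/beta = 2.1291
Gamma(2.1291) = 1.0616
Mean = 1581.35 * 1.0616
Mean = 1678.7853

1678.7853


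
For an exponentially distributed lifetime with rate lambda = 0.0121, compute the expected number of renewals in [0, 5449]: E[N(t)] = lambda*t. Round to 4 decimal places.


lambda = 0.0121
t = 5449
E[N(t)] = lambda * t
E[N(t)] = 0.0121 * 5449
E[N(t)] = 65.9329

65.9329


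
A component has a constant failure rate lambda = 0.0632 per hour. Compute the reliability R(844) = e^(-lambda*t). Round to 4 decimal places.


lambda = 0.0632
t = 844
lambda * t = 53.3408
R(t) = e^(-53.3408)
R(t) = 0.0

0.0


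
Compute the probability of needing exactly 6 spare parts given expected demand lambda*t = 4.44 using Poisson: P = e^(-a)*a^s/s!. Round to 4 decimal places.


a = 4.44, s = 6
e^(-a) = e^(-4.44) = 0.0118
a^s = 4.44^6 = 7661.218
s! = 720
P = 0.0118 * 7661.218 / 720
P = 0.1255

0.1255


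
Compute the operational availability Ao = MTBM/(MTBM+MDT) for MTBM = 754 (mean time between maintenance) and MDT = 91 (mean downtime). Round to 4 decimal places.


MTBM = 754
MDT = 91
MTBM + MDT = 845
Ao = 754 / 845
Ao = 0.8923

0.8923


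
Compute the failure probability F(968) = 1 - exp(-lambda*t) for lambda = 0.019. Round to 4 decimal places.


lambda = 0.019, t = 968
lambda * t = 18.392
exp(-18.392) = 0.0
F(t) = 1 - 0.0
F(t) = 1.0

1.0


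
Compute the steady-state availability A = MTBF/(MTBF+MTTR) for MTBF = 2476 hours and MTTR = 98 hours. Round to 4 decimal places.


MTBF = 2476
MTTR = 98
MTBF + MTTR = 2574
A = 2476 / 2574
A = 0.9619

0.9619


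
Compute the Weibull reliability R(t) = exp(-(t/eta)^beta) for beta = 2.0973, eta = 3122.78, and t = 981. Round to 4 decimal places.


beta = 2.0973, eta = 3122.78, t = 981
t/eta = 981 / 3122.78 = 0.3141
(t/eta)^beta = 0.3141^2.0973 = 0.0882
R(t) = exp(-0.0882)
R(t) = 0.9156

0.9156


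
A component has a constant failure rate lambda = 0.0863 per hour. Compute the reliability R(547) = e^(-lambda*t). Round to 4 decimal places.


lambda = 0.0863
t = 547
lambda * t = 47.2061
R(t) = e^(-47.2061)
R(t) = 0.0

0.0


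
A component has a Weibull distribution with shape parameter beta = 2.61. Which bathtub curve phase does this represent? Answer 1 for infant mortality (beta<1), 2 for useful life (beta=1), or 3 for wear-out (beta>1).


beta = 2.61
Compare beta to 1:
beta < 1 => infant mortality (phase 1)
beta = 1 => useful life (phase 2)
beta > 1 => wear-out (phase 3)
Since beta = 2.61, this is wear-out (increasing failure rate)
Phase = 3

3


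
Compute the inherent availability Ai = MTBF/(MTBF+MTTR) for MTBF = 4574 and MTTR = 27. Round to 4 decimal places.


MTBF = 4574
MTTR = 27
MTBF + MTTR = 4601
Ai = 4574 / 4601
Ai = 0.9941

0.9941


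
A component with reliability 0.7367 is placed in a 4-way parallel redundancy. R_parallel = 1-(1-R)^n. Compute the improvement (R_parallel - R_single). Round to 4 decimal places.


R_single = 0.7367, n = 4
1 - R_single = 0.2633
(1 - R_single)^n = 0.2633^4 = 0.0048
R_parallel = 1 - 0.0048 = 0.9952
Improvement = 0.9952 - 0.7367
Improvement = 0.2585

0.2585


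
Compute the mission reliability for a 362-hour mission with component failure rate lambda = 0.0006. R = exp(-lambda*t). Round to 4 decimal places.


lambda = 0.0006
mission_time = 362
lambda * t = 0.0006 * 362 = 0.2172
R = exp(-0.2172)
R = 0.8048

0.8048


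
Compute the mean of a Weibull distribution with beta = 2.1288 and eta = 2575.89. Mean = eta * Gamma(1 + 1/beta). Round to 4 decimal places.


beta = 2.1288, eta = 2575.89
1/beta = 0.4697
1 + 1/beta = 1.4697
Gamma(1.4697) = 0.8856
Mean = 2575.89 * 0.8856
Mean = 2281.2889

2281.2889


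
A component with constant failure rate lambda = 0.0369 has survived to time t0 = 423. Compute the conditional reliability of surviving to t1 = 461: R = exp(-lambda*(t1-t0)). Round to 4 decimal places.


lambda = 0.0369
t0 = 423, t1 = 461
t1 - t0 = 38
lambda * (t1-t0) = 0.0369 * 38 = 1.4022
R = exp(-1.4022)
R = 0.2461

0.2461


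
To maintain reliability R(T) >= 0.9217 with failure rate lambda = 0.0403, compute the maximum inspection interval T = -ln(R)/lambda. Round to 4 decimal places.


R_target = 0.9217
lambda = 0.0403
-ln(0.9217) = 0.0815
T = 0.0815 / 0.0403
T = 2.0232

2.0232


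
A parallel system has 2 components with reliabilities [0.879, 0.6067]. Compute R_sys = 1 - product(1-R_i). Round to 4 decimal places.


Components: [0.879, 0.6067]
(1 - 0.879) = 0.121, running product = 0.121
(1 - 0.6067) = 0.3933, running product = 0.0476
Product of (1-R_i) = 0.0476
R_sys = 1 - 0.0476 = 0.9524

0.9524


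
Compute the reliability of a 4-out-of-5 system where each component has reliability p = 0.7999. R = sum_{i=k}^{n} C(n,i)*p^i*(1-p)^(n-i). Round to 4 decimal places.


k = 4, n = 5, p = 0.7999
i=4: C(5,4)=5 * 0.7999^4 * 0.2001^1 = 0.4096
i=5: C(5,5)=1 * 0.7999^5 * 0.2001^0 = 0.3275
R = sum of terms = 0.7371

0.7371


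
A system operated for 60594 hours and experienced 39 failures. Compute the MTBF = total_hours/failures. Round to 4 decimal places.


total_hours = 60594
failures = 39
MTBF = 60594 / 39
MTBF = 1553.6923

1553.6923


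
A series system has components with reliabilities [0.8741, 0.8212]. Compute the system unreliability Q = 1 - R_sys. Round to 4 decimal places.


Components: [0.8741, 0.8212]
After component 1: product = 0.8741
After component 2: product = 0.7178
R_sys = 0.7178
Q = 1 - 0.7178 = 0.2822

0.2822


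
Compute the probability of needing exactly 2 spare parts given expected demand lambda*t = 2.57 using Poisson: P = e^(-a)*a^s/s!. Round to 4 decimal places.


a = 2.57, s = 2
e^(-a) = e^(-2.57) = 0.0765
a^s = 2.57^2 = 6.6049
s! = 2
P = 0.0765 * 6.6049 / 2
P = 0.2528

0.2528


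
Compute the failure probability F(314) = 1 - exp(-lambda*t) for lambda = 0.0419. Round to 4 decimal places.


lambda = 0.0419, t = 314
lambda * t = 13.1566
exp(-13.1566) = 0.0
F(t) = 1 - 0.0
F(t) = 1.0

1.0


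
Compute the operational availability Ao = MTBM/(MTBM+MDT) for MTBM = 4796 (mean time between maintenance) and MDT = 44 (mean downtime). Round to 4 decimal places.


MTBM = 4796
MDT = 44
MTBM + MDT = 4840
Ao = 4796 / 4840
Ao = 0.9909

0.9909


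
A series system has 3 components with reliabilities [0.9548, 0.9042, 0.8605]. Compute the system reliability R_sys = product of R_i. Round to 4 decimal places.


Components: [0.9548, 0.9042, 0.8605]
After component 1 (R=0.9548): product = 0.9548
After component 2 (R=0.9042): product = 0.8633
After component 3 (R=0.8605): product = 0.7429
R_sys = 0.7429

0.7429


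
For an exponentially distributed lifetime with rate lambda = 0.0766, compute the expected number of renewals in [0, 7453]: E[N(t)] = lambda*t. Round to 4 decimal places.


lambda = 0.0766
t = 7453
E[N(t)] = lambda * t
E[N(t)] = 0.0766 * 7453
E[N(t)] = 570.8998

570.8998


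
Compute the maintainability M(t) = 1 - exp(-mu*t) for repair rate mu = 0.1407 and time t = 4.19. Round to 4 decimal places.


mu = 0.1407, t = 4.19
mu * t = 0.1407 * 4.19 = 0.5895
exp(-0.5895) = 0.5546
M(t) = 1 - 0.5546
M(t) = 0.4454

0.4454


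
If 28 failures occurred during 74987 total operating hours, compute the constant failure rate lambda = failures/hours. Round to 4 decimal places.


failures = 28
total_hours = 74987
lambda = 28 / 74987
lambda = 0.0004

0.0004


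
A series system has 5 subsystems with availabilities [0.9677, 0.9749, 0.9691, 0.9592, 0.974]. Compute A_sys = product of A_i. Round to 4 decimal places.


Subsystems: [0.9677, 0.9749, 0.9691, 0.9592, 0.974]
After subsystem 1 (A=0.9677): product = 0.9677
After subsystem 2 (A=0.9749): product = 0.9434
After subsystem 3 (A=0.9691): product = 0.9143
After subsystem 4 (A=0.9592): product = 0.877
After subsystem 5 (A=0.974): product = 0.8542
A_sys = 0.8542

0.8542


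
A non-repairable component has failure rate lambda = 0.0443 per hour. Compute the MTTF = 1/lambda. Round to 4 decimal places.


lambda = 0.0443
MTTF = 1 / 0.0443
MTTF = 22.5734

22.5734


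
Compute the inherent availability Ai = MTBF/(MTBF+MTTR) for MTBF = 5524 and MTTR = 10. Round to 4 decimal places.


MTBF = 5524
MTTR = 10
MTBF + MTTR = 5534
Ai = 5524 / 5534
Ai = 0.9982

0.9982


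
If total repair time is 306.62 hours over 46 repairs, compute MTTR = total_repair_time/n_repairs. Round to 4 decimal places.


total_repair_time = 306.62
n_repairs = 46
MTTR = 306.62 / 46
MTTR = 6.6657

6.6657


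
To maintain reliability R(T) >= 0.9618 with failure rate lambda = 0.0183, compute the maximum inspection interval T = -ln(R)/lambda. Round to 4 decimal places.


R_target = 0.9618
lambda = 0.0183
-ln(0.9618) = 0.0389
T = 0.0389 / 0.0183
T = 2.1283

2.1283


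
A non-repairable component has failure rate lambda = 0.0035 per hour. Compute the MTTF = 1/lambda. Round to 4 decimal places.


lambda = 0.0035
MTTF = 1 / 0.0035
MTTF = 285.7143

285.7143


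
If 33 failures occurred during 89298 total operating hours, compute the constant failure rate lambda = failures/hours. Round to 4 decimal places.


failures = 33
total_hours = 89298
lambda = 33 / 89298
lambda = 0.0004

0.0004


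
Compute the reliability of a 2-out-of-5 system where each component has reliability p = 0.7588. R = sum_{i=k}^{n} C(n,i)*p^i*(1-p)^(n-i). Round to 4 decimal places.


k = 2, n = 5, p = 0.7588
i=2: C(5,2)=10 * 0.7588^2 * 0.2412^3 = 0.0808
i=3: C(5,3)=10 * 0.7588^3 * 0.2412^2 = 0.2542
i=4: C(5,4)=5 * 0.7588^4 * 0.2412^1 = 0.3998
i=5: C(5,5)=1 * 0.7588^5 * 0.2412^0 = 0.2516
R = sum of terms = 0.9863

0.9863


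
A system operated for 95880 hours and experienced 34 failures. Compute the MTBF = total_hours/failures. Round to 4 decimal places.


total_hours = 95880
failures = 34
MTBF = 95880 / 34
MTBF = 2820.0

2820.0


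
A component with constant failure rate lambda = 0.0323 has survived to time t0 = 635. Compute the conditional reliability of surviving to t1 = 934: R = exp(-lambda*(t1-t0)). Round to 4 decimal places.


lambda = 0.0323
t0 = 635, t1 = 934
t1 - t0 = 299
lambda * (t1-t0) = 0.0323 * 299 = 9.6577
R = exp(-9.6577)
R = 0.0001

0.0001


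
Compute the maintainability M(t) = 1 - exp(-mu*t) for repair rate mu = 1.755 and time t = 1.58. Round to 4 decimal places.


mu = 1.755, t = 1.58
mu * t = 1.755 * 1.58 = 2.7729
exp(-2.7729) = 0.0625
M(t) = 1 - 0.0625
M(t) = 0.9375

0.9375


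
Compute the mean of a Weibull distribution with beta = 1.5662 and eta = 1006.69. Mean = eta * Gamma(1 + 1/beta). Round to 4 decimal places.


beta = 1.5662, eta = 1006.69
1/beta = 0.6385
1 + 1/beta = 1.6385
Gamma(1.6385) = 0.8984
Mean = 1006.69 * 0.8984
Mean = 904.4362

904.4362


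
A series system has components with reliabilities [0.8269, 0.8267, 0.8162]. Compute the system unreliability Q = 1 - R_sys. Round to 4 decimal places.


Components: [0.8269, 0.8267, 0.8162]
After component 1: product = 0.8269
After component 2: product = 0.6836
After component 3: product = 0.558
R_sys = 0.558
Q = 1 - 0.558 = 0.442

0.442


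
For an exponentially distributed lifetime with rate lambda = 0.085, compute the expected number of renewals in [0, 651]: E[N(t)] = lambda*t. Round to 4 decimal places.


lambda = 0.085
t = 651
E[N(t)] = lambda * t
E[N(t)] = 0.085 * 651
E[N(t)] = 55.335

55.335


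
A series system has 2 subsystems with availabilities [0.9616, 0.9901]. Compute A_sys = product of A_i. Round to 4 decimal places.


Subsystems: [0.9616, 0.9901]
After subsystem 1 (A=0.9616): product = 0.9616
After subsystem 2 (A=0.9901): product = 0.9521
A_sys = 0.9521

0.9521


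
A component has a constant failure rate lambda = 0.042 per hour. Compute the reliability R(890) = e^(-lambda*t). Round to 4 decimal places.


lambda = 0.042
t = 890
lambda * t = 37.38
R(t) = e^(-37.38)
R(t) = 0.0

0.0


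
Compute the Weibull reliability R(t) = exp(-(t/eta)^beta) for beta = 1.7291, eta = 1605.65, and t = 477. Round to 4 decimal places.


beta = 1.7291, eta = 1605.65, t = 477
t/eta = 477 / 1605.65 = 0.2971
(t/eta)^beta = 0.2971^1.7291 = 0.1226
R(t) = exp(-0.1226)
R(t) = 0.8846

0.8846


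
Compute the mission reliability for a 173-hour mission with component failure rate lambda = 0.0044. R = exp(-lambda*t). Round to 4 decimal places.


lambda = 0.0044
mission_time = 173
lambda * t = 0.0044 * 173 = 0.7612
R = exp(-0.7612)
R = 0.4671

0.4671


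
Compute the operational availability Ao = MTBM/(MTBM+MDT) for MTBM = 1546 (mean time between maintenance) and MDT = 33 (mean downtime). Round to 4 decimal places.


MTBM = 1546
MDT = 33
MTBM + MDT = 1579
Ao = 1546 / 1579
Ao = 0.9791

0.9791


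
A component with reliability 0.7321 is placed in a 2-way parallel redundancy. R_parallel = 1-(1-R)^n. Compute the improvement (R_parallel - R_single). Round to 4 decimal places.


R_single = 0.7321, n = 2
1 - R_single = 0.2679
(1 - R_single)^n = 0.2679^2 = 0.0718
R_parallel = 1 - 0.0718 = 0.9282
Improvement = 0.9282 - 0.7321
Improvement = 0.1961

0.1961


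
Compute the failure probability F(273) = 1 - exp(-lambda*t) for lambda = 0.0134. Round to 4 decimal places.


lambda = 0.0134, t = 273
lambda * t = 3.6582
exp(-3.6582) = 0.0258
F(t) = 1 - 0.0258
F(t) = 0.9742

0.9742


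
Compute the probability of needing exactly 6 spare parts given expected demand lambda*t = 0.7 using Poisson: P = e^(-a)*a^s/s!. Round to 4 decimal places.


a = 0.7, s = 6
e^(-a) = e^(-0.7) = 0.4966
a^s = 0.7^6 = 0.1176
s! = 720
P = 0.4966 * 0.1176 / 720
P = 0.0001

0.0001


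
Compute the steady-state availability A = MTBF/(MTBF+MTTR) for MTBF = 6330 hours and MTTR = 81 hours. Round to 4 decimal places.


MTBF = 6330
MTTR = 81
MTBF + MTTR = 6411
A = 6330 / 6411
A = 0.9874

0.9874


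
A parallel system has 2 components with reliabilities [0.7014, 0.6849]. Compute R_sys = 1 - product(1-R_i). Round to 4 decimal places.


Components: [0.7014, 0.6849]
(1 - 0.7014) = 0.2986, running product = 0.2986
(1 - 0.6849) = 0.3151, running product = 0.0941
Product of (1-R_i) = 0.0941
R_sys = 1 - 0.0941 = 0.9059

0.9059


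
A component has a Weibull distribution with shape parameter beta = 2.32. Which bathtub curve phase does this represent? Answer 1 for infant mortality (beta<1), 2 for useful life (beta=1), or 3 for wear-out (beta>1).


beta = 2.32
Compare beta to 1:
beta < 1 => infant mortality (phase 1)
beta = 1 => useful life (phase 2)
beta > 1 => wear-out (phase 3)
Since beta = 2.32, this is wear-out (increasing failure rate)
Phase = 3

3


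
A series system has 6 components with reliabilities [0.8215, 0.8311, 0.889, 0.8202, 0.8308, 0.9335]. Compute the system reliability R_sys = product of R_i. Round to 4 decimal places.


Components: [0.8215, 0.8311, 0.889, 0.8202, 0.8308, 0.9335]
After component 1 (R=0.8215): product = 0.8215
After component 2 (R=0.8311): product = 0.6827
After component 3 (R=0.889): product = 0.607
After component 4 (R=0.8202): product = 0.4978
After component 5 (R=0.8308): product = 0.4136
After component 6 (R=0.9335): product = 0.3861
R_sys = 0.3861

0.3861


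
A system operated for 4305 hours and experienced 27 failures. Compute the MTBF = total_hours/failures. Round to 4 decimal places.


total_hours = 4305
failures = 27
MTBF = 4305 / 27
MTBF = 159.4444

159.4444


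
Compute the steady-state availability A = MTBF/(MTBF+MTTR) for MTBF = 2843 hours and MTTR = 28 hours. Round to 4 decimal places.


MTBF = 2843
MTTR = 28
MTBF + MTTR = 2871
A = 2843 / 2871
A = 0.9902

0.9902


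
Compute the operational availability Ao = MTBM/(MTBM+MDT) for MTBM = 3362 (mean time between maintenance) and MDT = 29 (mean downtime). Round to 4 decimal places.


MTBM = 3362
MDT = 29
MTBM + MDT = 3391
Ao = 3362 / 3391
Ao = 0.9914

0.9914


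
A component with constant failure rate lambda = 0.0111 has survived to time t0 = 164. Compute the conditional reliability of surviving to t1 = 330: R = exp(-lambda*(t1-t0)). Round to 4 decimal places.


lambda = 0.0111
t0 = 164, t1 = 330
t1 - t0 = 166
lambda * (t1-t0) = 0.0111 * 166 = 1.8426
R = exp(-1.8426)
R = 0.1584

0.1584


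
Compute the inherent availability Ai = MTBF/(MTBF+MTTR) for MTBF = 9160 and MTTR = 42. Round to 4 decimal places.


MTBF = 9160
MTTR = 42
MTBF + MTTR = 9202
Ai = 9160 / 9202
Ai = 0.9954

0.9954


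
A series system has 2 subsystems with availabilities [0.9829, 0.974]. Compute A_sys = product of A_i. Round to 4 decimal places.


Subsystems: [0.9829, 0.974]
After subsystem 1 (A=0.9829): product = 0.9829
After subsystem 2 (A=0.974): product = 0.9573
A_sys = 0.9573

0.9573


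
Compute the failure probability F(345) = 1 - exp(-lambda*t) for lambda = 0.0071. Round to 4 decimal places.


lambda = 0.0071, t = 345
lambda * t = 2.4495
exp(-2.4495) = 0.0863
F(t) = 1 - 0.0863
F(t) = 0.9137

0.9137


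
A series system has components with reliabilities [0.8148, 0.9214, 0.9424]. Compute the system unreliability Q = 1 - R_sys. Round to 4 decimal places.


Components: [0.8148, 0.9214, 0.9424]
After component 1: product = 0.8148
After component 2: product = 0.7508
After component 3: product = 0.7075
R_sys = 0.7075
Q = 1 - 0.7075 = 0.2925

0.2925


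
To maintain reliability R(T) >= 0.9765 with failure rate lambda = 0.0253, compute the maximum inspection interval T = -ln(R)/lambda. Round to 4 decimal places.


R_target = 0.9765
lambda = 0.0253
-ln(0.9765) = 0.0238
T = 0.0238 / 0.0253
T = 0.9399

0.9399


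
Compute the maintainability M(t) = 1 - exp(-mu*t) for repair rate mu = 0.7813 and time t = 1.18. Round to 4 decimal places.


mu = 0.7813, t = 1.18
mu * t = 0.7813 * 1.18 = 0.9219
exp(-0.9219) = 0.3977
M(t) = 1 - 0.3977
M(t) = 0.6023

0.6023


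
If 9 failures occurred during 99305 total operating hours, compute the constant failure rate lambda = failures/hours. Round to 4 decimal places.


failures = 9
total_hours = 99305
lambda = 9 / 99305
lambda = 0.0001

0.0001


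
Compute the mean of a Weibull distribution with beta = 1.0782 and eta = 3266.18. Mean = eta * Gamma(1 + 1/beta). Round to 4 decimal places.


beta = 1.0782, eta = 3266.18
1/beta = 0.9275
1 + 1/beta = 1.9275
Gamma(1.9275) = 0.9715
Mean = 3266.18 * 0.9715
Mean = 3173.0074

3173.0074


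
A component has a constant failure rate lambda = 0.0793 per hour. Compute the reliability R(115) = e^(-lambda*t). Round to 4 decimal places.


lambda = 0.0793
t = 115
lambda * t = 9.1195
R(t) = e^(-9.1195)
R(t) = 0.0001

0.0001


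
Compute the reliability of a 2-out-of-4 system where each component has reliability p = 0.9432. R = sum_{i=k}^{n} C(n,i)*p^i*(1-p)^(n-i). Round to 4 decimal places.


k = 2, n = 4, p = 0.9432
i=2: C(4,2)=6 * 0.9432^2 * 0.0568^2 = 0.0172
i=3: C(4,3)=4 * 0.9432^3 * 0.0568^1 = 0.1906
i=4: C(4,4)=1 * 0.9432^4 * 0.0568^0 = 0.7914
R = sum of terms = 0.9993

0.9993


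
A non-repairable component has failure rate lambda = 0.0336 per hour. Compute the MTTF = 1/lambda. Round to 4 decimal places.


lambda = 0.0336
MTTF = 1 / 0.0336
MTTF = 29.7619

29.7619


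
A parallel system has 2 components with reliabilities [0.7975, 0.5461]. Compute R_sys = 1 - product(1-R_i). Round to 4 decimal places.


Components: [0.7975, 0.5461]
(1 - 0.7975) = 0.2025, running product = 0.2025
(1 - 0.5461) = 0.4539, running product = 0.0919
Product of (1-R_i) = 0.0919
R_sys = 1 - 0.0919 = 0.9081

0.9081


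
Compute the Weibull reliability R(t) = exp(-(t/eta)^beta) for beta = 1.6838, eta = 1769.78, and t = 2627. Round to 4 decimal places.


beta = 1.6838, eta = 1769.78, t = 2627
t/eta = 2627 / 1769.78 = 1.4844
(t/eta)^beta = 1.4844^1.6838 = 1.9446
R(t) = exp(-1.9446)
R(t) = 0.143

0.143


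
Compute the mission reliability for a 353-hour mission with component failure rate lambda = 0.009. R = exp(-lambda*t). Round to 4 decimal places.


lambda = 0.009
mission_time = 353
lambda * t = 0.009 * 353 = 3.177
R = exp(-3.177)
R = 0.0417

0.0417


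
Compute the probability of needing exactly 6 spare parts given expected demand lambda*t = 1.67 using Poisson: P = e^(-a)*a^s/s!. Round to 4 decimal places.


a = 1.67, s = 6
e^(-a) = e^(-1.67) = 0.1882
a^s = 1.67^6 = 21.692
s! = 720
P = 0.1882 * 21.692 / 720
P = 0.0057

0.0057


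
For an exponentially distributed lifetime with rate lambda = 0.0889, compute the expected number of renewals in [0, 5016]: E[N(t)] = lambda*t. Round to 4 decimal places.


lambda = 0.0889
t = 5016
E[N(t)] = lambda * t
E[N(t)] = 0.0889 * 5016
E[N(t)] = 445.9224

445.9224


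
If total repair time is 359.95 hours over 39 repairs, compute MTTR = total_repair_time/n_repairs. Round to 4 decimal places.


total_repair_time = 359.95
n_repairs = 39
MTTR = 359.95 / 39
MTTR = 9.2295

9.2295


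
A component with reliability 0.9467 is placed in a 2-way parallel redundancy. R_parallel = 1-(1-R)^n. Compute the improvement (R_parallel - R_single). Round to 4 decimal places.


R_single = 0.9467, n = 2
1 - R_single = 0.0533
(1 - R_single)^n = 0.0533^2 = 0.0028
R_parallel = 1 - 0.0028 = 0.9972
Improvement = 0.9972 - 0.9467
Improvement = 0.0505

0.0505


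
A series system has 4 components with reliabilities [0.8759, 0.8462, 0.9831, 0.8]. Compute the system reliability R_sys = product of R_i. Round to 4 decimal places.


Components: [0.8759, 0.8462, 0.9831, 0.8]
After component 1 (R=0.8759): product = 0.8759
After component 2 (R=0.8462): product = 0.7412
After component 3 (R=0.9831): product = 0.7287
After component 4 (R=0.8): product = 0.5829
R_sys = 0.5829

0.5829


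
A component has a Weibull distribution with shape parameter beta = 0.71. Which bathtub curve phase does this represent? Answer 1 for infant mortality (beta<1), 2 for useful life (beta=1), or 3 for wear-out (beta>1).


beta = 0.71
Compare beta to 1:
beta < 1 => infant mortality (phase 1)
beta = 1 => useful life (phase 2)
beta > 1 => wear-out (phase 3)
Since beta = 0.71, this is infant mortality (decreasing failure rate)
Phase = 1

1


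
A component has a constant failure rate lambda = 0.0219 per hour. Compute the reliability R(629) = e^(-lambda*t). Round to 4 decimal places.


lambda = 0.0219
t = 629
lambda * t = 13.7751
R(t) = e^(-13.7751)
R(t) = 0.0

0.0


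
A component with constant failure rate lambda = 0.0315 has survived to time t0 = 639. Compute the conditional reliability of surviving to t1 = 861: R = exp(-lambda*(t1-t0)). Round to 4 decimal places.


lambda = 0.0315
t0 = 639, t1 = 861
t1 - t0 = 222
lambda * (t1-t0) = 0.0315 * 222 = 6.993
R = exp(-6.993)
R = 0.0009

0.0009


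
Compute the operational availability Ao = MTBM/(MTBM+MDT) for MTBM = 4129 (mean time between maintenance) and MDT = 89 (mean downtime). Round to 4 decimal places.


MTBM = 4129
MDT = 89
MTBM + MDT = 4218
Ao = 4129 / 4218
Ao = 0.9789

0.9789


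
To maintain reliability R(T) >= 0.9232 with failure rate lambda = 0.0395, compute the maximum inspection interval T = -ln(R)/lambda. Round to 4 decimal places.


R_target = 0.9232
lambda = 0.0395
-ln(0.9232) = 0.0799
T = 0.0799 / 0.0395
T = 2.023

2.023


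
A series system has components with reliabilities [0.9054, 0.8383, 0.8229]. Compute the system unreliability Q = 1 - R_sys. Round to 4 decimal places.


Components: [0.9054, 0.8383, 0.8229]
After component 1: product = 0.9054
After component 2: product = 0.759
After component 3: product = 0.6246
R_sys = 0.6246
Q = 1 - 0.6246 = 0.3754

0.3754


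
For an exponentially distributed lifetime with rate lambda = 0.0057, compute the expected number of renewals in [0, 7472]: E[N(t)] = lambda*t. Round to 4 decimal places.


lambda = 0.0057
t = 7472
E[N(t)] = lambda * t
E[N(t)] = 0.0057 * 7472
E[N(t)] = 42.5904

42.5904


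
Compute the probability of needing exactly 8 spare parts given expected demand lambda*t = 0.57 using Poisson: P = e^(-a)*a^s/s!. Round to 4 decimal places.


a = 0.57, s = 8
e^(-a) = e^(-0.57) = 0.5655
a^s = 0.57^8 = 0.0111
s! = 40320
P = 0.5655 * 0.0111 / 40320
P = 0.0

0.0


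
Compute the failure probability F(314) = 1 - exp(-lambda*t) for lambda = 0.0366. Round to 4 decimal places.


lambda = 0.0366, t = 314
lambda * t = 11.4924
exp(-11.4924) = 0.0
F(t) = 1 - 0.0
F(t) = 1.0

1.0


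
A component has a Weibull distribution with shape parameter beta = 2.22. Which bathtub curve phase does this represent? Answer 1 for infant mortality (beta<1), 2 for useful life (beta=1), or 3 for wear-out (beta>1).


beta = 2.22
Compare beta to 1:
beta < 1 => infant mortality (phase 1)
beta = 1 => useful life (phase 2)
beta > 1 => wear-out (phase 3)
Since beta = 2.22, this is wear-out (increasing failure rate)
Phase = 3

3


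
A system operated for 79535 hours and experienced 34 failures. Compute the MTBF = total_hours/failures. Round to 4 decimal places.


total_hours = 79535
failures = 34
MTBF = 79535 / 34
MTBF = 2339.2647

2339.2647


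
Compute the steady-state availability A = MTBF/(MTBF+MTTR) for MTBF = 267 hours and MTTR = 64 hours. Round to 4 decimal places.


MTBF = 267
MTTR = 64
MTBF + MTTR = 331
A = 267 / 331
A = 0.8066

0.8066


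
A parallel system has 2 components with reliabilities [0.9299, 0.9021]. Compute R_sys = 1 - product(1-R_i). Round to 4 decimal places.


Components: [0.9299, 0.9021]
(1 - 0.9299) = 0.0701, running product = 0.0701
(1 - 0.9021) = 0.0979, running product = 0.0069
Product of (1-R_i) = 0.0069
R_sys = 1 - 0.0069 = 0.9931

0.9931


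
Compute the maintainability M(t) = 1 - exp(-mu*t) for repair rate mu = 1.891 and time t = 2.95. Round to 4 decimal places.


mu = 1.891, t = 2.95
mu * t = 1.891 * 2.95 = 5.5785
exp(-5.5785) = 0.0038
M(t) = 1 - 0.0038
M(t) = 0.9962

0.9962


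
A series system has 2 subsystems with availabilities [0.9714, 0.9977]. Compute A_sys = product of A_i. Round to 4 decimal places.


Subsystems: [0.9714, 0.9977]
After subsystem 1 (A=0.9714): product = 0.9714
After subsystem 2 (A=0.9977): product = 0.9692
A_sys = 0.9692

0.9692


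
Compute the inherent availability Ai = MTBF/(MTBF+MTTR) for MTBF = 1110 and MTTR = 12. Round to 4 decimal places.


MTBF = 1110
MTTR = 12
MTBF + MTTR = 1122
Ai = 1110 / 1122
Ai = 0.9893

0.9893


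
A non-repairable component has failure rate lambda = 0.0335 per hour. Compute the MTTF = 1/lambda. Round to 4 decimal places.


lambda = 0.0335
MTTF = 1 / 0.0335
MTTF = 29.8507

29.8507


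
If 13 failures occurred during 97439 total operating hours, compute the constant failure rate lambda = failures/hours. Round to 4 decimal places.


failures = 13
total_hours = 97439
lambda = 13 / 97439
lambda = 0.0001

0.0001


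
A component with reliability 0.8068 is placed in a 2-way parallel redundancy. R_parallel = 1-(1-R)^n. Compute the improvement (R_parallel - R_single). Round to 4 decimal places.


R_single = 0.8068, n = 2
1 - R_single = 0.1932
(1 - R_single)^n = 0.1932^2 = 0.0373
R_parallel = 1 - 0.0373 = 0.9627
Improvement = 0.9627 - 0.8068
Improvement = 0.1559

0.1559


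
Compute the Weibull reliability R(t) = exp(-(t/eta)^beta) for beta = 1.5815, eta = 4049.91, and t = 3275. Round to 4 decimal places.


beta = 1.5815, eta = 4049.91, t = 3275
t/eta = 3275 / 4049.91 = 0.8087
(t/eta)^beta = 0.8087^1.5815 = 0.7147
R(t) = exp(-0.7147)
R(t) = 0.4893

0.4893
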